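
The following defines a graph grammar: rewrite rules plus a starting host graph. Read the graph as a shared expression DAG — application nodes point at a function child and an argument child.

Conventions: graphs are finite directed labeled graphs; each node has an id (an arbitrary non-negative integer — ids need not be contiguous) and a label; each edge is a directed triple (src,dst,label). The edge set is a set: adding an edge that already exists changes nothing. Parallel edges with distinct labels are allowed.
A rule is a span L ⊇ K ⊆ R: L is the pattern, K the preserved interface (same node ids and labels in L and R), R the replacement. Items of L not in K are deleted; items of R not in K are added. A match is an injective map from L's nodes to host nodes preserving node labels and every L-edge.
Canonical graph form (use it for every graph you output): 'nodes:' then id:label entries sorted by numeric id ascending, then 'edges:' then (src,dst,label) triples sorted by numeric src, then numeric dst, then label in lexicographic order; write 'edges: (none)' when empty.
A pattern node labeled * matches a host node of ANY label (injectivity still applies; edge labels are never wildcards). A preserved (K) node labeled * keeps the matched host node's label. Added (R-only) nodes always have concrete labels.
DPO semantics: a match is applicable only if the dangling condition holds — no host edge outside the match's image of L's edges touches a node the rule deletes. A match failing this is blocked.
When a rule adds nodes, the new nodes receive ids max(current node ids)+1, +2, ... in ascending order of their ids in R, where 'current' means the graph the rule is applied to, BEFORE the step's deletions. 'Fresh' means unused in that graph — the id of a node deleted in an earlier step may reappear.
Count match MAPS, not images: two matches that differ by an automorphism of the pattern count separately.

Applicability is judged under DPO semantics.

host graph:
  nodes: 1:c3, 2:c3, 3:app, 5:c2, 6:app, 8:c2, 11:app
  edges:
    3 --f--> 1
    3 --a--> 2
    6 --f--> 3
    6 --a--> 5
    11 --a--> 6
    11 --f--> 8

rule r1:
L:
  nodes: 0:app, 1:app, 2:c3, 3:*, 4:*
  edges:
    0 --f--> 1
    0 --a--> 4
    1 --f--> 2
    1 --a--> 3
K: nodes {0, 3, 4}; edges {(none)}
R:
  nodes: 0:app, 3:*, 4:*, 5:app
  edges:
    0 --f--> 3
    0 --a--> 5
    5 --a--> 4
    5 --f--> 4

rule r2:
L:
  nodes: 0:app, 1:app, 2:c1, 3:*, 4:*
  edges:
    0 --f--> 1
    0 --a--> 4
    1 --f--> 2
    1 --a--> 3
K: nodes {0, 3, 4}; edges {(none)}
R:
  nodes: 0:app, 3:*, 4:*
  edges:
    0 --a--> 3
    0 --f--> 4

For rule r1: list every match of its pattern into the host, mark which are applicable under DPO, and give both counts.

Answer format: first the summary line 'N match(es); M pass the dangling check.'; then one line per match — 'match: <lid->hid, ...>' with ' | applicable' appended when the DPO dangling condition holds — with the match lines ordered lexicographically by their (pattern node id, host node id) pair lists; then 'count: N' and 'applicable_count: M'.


1 match(es); 1 pass the dangling check.
match: 0->6, 1->3, 2->1, 3->2, 4->5 | applicable
count: 1
applicable_count: 1


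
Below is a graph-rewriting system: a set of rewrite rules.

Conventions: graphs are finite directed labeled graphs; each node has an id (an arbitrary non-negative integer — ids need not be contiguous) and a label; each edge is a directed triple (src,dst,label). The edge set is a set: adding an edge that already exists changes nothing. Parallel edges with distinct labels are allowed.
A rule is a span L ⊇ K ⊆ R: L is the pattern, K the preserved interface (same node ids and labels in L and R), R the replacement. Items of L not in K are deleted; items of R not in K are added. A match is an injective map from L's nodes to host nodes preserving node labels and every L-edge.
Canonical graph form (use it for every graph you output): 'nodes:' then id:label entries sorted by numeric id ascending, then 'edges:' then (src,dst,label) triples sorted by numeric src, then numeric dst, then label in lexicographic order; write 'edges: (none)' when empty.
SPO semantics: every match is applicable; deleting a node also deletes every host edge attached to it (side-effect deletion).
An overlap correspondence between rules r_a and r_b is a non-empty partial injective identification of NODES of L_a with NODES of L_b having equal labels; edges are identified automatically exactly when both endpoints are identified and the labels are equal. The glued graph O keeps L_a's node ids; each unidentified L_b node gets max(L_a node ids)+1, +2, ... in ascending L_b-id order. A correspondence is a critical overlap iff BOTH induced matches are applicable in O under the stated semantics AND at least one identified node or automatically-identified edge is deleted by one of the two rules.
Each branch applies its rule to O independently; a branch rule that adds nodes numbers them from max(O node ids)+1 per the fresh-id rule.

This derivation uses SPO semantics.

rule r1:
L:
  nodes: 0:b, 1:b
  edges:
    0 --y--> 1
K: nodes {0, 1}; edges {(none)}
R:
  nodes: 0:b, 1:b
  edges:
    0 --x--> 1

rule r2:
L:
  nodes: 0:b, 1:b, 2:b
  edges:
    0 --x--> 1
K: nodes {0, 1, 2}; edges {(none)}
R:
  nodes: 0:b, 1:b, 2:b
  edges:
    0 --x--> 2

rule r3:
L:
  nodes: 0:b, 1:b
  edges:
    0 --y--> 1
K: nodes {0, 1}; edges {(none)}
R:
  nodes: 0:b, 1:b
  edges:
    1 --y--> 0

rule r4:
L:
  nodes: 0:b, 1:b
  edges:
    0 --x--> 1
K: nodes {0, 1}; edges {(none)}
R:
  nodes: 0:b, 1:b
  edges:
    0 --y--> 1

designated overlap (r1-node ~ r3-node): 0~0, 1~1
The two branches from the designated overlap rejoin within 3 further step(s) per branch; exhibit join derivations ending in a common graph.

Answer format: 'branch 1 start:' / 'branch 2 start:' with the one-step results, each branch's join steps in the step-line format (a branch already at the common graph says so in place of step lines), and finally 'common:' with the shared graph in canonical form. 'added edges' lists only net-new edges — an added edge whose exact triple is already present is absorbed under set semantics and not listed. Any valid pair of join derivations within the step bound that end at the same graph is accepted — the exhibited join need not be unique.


branch 1 start:
nodes: 0:b, 1:b
edges: (0,1,x)
branch 2 start:
nodes: 0:b, 1:b
edges: (1,0,y)
branch 1 step 1: rule r4; match: 0->0, 1->1; deleted nodes (none); deleted edges (0,1,x); added nodes (none); added edges (0,1,y); result: nodes: 0:b, 1:b edges: (0,1,y)
branch 2 step 1: rule r3; match: 0->1, 1->0; deleted nodes (none); deleted edges (1,0,y); added nodes (none); added edges (0,1,y); result: nodes: 0:b, 1:b edges: (0,1,y)
common:
nodes: 0:b, 1:b
edges: (0,1,y)


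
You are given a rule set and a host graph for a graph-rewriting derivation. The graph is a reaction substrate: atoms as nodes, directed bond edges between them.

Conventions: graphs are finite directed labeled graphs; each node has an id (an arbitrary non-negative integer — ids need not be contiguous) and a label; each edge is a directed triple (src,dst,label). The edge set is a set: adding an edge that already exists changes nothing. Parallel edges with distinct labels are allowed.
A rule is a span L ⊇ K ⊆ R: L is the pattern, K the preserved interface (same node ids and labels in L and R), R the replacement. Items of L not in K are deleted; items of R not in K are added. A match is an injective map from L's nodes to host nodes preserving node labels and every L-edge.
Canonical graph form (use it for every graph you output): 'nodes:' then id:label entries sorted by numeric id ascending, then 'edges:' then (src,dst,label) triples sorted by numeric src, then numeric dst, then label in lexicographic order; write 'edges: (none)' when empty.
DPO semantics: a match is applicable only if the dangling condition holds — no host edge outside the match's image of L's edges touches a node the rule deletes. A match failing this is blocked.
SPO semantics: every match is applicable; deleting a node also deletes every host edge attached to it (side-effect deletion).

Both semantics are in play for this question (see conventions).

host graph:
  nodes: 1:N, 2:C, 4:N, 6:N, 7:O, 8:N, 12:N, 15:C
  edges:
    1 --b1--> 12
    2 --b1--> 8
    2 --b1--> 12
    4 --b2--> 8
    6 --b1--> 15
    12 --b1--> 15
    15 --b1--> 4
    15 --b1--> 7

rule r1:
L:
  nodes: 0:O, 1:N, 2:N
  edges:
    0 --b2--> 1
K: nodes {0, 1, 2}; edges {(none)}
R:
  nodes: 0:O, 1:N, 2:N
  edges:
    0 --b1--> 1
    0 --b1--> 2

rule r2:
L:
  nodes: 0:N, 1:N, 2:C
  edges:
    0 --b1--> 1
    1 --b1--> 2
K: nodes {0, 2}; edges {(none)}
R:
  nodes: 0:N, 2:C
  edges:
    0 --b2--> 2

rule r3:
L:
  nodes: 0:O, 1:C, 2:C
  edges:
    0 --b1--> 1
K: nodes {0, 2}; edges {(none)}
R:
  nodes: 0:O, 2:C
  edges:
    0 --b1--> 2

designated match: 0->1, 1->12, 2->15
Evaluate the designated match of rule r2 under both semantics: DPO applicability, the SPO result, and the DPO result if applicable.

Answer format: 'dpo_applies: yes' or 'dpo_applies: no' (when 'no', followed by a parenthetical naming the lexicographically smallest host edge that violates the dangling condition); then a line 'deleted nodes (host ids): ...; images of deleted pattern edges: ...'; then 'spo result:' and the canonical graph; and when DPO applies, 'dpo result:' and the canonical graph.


dpo_applies: no
(the rule deletes node 12, which keeps host edge (2,12,b1) outside the match image — the dangling condition fails, DPO blocks; SPO proceeds and side-deletes such edges)
deleted nodes (host ids): 12; images of deleted pattern edges: (1,12,b1); (12,15,b1)
spo result:
nodes: 1:N, 2:C, 4:N, 6:N, 7:O, 8:N, 15:C
edges: (1,15,b2); (2,8,b1); (4,8,b2); (6,15,b1); (15,4,b1); (15,7,b1)


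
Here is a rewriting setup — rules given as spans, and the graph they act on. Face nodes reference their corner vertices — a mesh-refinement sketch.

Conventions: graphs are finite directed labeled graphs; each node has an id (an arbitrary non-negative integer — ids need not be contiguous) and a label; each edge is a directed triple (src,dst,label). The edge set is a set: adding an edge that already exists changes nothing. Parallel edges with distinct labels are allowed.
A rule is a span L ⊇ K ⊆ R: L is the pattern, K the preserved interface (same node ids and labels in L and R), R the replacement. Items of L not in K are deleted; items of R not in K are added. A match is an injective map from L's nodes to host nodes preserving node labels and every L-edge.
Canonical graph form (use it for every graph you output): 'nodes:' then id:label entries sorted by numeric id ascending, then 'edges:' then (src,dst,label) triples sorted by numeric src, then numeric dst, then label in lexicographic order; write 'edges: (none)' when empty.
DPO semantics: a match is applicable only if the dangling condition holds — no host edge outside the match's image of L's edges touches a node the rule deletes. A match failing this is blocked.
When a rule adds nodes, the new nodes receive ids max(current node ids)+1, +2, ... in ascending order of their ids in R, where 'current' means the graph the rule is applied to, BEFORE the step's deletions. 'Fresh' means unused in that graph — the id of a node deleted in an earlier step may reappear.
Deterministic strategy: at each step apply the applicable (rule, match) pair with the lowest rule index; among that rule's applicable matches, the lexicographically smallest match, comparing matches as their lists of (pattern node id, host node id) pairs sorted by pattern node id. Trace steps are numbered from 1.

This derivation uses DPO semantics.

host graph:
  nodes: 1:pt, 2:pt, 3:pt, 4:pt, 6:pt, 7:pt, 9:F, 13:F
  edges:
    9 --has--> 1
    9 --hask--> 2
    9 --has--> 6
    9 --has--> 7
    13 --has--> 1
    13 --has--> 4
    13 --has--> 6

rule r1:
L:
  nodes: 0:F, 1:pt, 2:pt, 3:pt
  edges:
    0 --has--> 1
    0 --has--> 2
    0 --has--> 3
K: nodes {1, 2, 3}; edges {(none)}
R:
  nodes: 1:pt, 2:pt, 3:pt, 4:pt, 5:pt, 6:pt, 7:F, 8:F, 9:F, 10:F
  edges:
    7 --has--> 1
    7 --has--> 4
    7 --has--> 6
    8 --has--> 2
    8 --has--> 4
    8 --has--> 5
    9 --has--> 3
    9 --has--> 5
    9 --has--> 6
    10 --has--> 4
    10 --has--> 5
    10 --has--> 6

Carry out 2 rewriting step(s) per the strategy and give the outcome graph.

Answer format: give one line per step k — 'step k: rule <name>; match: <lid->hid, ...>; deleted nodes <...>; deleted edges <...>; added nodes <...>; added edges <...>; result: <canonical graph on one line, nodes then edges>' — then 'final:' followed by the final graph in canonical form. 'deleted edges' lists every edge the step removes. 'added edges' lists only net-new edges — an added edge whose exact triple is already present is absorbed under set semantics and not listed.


step 1: rule r1; match: 0->13, 1->1, 2->4, 3->6; deleted nodes 13; deleted edges (13,1,has); (13,4,has); (13,6,has); added nodes 14, 15, 16, 17, 18, 19, 20; added edges (17,1,has); (17,14,has); (17,16,has); (18,4,has); (18,14,has); (18,15,has); (19,6,has); (19,15,has); (19,16,has); (20,14,has); (20,15,has); (20,16,has); result: nodes: 1:pt, 2:pt, 3:pt, 4:pt, 6:pt, 7:pt, 9:F, 14:pt, 15:pt, 16:pt, 17:F, 18:F, 19:F, 20:F edges: (9,1,has); (9,2,hask); (9,6,has); (9,7,has); (17,1,has); (17,14,has); (17,16,has); (18,4,has); (18,14,has); (18,15,has); (19,6,has); (19,15,has); (19,16,has); (20,14,has); (20,15,has); (20,16,has)
step 2: rule r1; match: 0->17, 1->1, 2->14, 3->16; deleted nodes 17; deleted edges (17,1,has); (17,14,has); (17,16,has); added nodes 21, 22, 23, 24, 25, 26, 27; added edges (24,1,has); (24,21,has); (24,23,has); (25,14,has); (25,21,has); (25,22,has); (26,16,has); (26,22,has); (26,23,has); (27,21,has); (27,22,has); (27,23,has); result: nodes: 1:pt, 2:pt, 3:pt, 4:pt, 6:pt, 7:pt, 9:F, 14:pt, 15:pt, 16:pt, 18:F, 19:F, 20:F, 21:pt, 22:pt, 23:pt, 24:F, 25:F, 26:F, 27:F edges: (9,1,has); (9,2,hask); (9,6,has); (9,7,has); (18,4,has); (18,14,has); (18,15,has); (19,6,has); (19,15,has); (19,16,has); (20,14,has); (20,15,has); (20,16,has); (24,1,has); (24,21,has); (24,23,has); (25,14,has); (25,21,has); (25,22,has); (26,16,has); (26,22,has); (26,23,has); (27,21,has); (27,22,has); (27,23,has)
final:
nodes: 1:pt, 2:pt, 3:pt, 4:pt, 6:pt, 7:pt, 9:F, 14:pt, 15:pt, 16:pt, 18:F, 19:F, 20:F, 21:pt, 22:pt, 23:pt, 24:F, 25:F, 26:F, 27:F
edges: (9,1,has); (9,2,hask); (9,6,has); (9,7,has); (18,4,has); (18,14,has); (18,15,has); (19,6,has); (19,15,has); (19,16,has); (20,14,has); (20,15,has); (20,16,has); (24,1,has); (24,21,has); (24,23,has); (25,14,has); (25,21,has); (25,22,has); (26,16,has); (26,22,has); (26,23,has); (27,21,has); (27,22,has); (27,23,has)


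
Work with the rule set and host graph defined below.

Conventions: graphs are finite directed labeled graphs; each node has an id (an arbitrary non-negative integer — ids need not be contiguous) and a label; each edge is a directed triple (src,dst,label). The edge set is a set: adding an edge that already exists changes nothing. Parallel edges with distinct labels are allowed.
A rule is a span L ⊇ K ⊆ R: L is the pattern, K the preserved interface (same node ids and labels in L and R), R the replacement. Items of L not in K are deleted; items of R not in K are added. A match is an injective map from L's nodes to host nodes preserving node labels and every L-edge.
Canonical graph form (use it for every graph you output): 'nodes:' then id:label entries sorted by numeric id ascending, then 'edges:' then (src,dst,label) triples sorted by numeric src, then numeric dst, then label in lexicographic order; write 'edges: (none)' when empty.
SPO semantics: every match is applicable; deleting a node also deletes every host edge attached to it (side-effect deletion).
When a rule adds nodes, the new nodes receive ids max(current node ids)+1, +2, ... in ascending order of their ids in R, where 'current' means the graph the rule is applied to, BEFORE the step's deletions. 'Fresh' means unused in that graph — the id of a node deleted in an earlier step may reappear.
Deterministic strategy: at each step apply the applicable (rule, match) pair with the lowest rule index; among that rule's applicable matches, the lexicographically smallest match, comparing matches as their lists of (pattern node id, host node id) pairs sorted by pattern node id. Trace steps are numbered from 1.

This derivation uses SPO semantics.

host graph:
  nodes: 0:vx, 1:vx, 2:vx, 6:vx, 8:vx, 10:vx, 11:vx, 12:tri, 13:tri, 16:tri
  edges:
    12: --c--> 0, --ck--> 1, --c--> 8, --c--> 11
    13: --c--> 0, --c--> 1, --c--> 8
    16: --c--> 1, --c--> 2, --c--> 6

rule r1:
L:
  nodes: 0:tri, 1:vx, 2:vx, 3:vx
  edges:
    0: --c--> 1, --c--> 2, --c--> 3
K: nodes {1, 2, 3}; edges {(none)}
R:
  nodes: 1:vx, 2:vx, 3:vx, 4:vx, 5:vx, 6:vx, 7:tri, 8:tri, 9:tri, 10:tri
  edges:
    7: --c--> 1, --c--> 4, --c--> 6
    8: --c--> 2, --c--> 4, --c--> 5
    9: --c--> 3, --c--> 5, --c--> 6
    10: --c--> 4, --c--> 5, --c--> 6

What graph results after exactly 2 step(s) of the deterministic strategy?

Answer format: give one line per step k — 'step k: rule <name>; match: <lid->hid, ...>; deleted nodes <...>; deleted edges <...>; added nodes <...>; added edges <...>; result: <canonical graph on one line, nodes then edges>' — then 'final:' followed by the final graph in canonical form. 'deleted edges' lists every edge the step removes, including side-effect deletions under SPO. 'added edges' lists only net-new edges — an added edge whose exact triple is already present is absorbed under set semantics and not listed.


step 1: rule r1; match: 0->12, 1->0, 2->8, 3->11; deleted nodes 12; deleted edges (12,0,c); (12,1,ck); (12,8,c); (12,11,c); added nodes 17, 18, 19, 20, 21, 22, 23; added edges (20,0,c); (20,17,c); (20,19,c); (21,8,c); (21,17,c); (21,18,c); (22,11,c); (22,18,c); (22,19,c); (23,17,c); (23,18,c); (23,19,c); result: nodes: 0:vx, 1:vx, 2:vx, 6:vx, 8:vx, 10:vx, 11:vx, 13:tri, 16:tri, 17:vx, 18:vx, 19:vx, 20:tri, 21:tri, 22:tri, 23:tri edges: (13,0,c); (13,1,c); (13,8,c); (16,1,c); (16,2,c); (16,6,c); (20,0,c); (20,17,c); (20,19,c); (21,8,c); (21,17,c); (21,18,c); (22,11,c); (22,18,c); (22,19,c); (23,17,c); (23,18,c); (23,19,c)
step 2: rule r1; match: 0->13, 1->0, 2->1, 3->8; deleted nodes 13; deleted edges (13,0,c); (13,1,c); (13,8,c); added nodes 24, 25, 26, 27, 28, 29, 30; added edges (27,0,c); (27,24,c); (27,26,c); (28,1,c); (28,24,c); (28,25,c); (29,8,c); (29,25,c); (29,26,c); (30,24,c); (30,25,c); (30,26,c); result: nodes: 0:vx, 1:vx, 2:vx, 6:vx, 8:vx, 10:vx, 11:vx, 16:tri, 17:vx, 18:vx, 19:vx, 20:tri, 21:tri, 22:tri, 23:tri, 24:vx, 25:vx, 26:vx, 27:tri, 28:tri, 29:tri, 30:tri edges: (16,1,c); (16,2,c); (16,6,c); (20,0,c); (20,17,c); (20,19,c); (21,8,c); (21,17,c); (21,18,c); (22,11,c); (22,18,c); (22,19,c); (23,17,c); (23,18,c); (23,19,c); (27,0,c); (27,24,c); (27,26,c); (28,1,c); (28,24,c); (28,25,c); (29,8,c); (29,25,c); (29,26,c); (30,24,c); (30,25,c); (30,26,c)
final:
nodes: 0:vx, 1:vx, 2:vx, 6:vx, 8:vx, 10:vx, 11:vx, 16:tri, 17:vx, 18:vx, 19:vx, 20:tri, 21:tri, 22:tri, 23:tri, 24:vx, 25:vx, 26:vx, 27:tri, 28:tri, 29:tri, 30:tri
edges: (16,1,c); (16,2,c); (16,6,c); (20,0,c); (20,17,c); (20,19,c); (21,8,c); (21,17,c); (21,18,c); (22,11,c); (22,18,c); (22,19,c); (23,17,c); (23,18,c); (23,19,c); (27,0,c); (27,24,c); (27,26,c); (28,1,c); (28,24,c); (28,25,c); (29,8,c); (29,25,c); (29,26,c); (30,24,c); (30,25,c); (30,26,c)


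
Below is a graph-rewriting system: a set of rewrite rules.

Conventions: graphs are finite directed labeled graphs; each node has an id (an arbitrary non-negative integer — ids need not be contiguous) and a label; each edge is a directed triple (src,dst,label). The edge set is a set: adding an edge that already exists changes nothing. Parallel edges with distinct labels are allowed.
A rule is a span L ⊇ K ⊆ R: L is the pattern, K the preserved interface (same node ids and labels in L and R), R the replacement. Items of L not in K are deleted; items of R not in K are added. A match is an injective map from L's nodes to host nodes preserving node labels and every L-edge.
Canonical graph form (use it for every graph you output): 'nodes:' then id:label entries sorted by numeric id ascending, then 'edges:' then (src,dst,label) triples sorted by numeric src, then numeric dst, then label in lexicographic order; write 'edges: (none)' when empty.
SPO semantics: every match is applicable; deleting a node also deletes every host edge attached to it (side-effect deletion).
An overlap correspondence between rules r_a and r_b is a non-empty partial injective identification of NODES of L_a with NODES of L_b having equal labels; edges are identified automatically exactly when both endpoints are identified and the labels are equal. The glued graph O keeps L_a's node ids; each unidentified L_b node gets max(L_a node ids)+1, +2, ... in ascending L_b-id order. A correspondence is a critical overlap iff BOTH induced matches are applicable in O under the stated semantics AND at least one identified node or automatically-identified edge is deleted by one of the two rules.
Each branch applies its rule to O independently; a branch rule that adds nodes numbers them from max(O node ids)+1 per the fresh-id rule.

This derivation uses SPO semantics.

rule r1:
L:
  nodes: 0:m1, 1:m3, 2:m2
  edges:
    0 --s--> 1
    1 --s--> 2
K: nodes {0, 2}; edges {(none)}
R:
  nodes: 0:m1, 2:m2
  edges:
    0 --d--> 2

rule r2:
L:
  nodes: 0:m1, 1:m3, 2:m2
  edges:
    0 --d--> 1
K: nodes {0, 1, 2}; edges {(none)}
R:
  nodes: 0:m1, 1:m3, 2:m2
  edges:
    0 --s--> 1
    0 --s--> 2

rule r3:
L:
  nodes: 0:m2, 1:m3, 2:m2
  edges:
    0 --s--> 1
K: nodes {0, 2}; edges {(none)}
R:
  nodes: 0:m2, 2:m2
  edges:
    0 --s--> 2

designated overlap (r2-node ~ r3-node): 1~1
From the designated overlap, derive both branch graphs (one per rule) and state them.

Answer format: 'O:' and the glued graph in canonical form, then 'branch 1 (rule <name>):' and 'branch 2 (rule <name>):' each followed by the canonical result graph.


O:
nodes: 0:m1, 1:m3, 2:m2, 3:m2, 4:m2
edges: (0,1,d); (3,1,s)
branch 1 (rule r2):
nodes: 0:m1, 1:m3, 2:m2, 3:m2, 4:m2
edges: (0,1,s); (0,2,s); (3,1,s)
branch 2 (rule r3):
nodes: 0:m1, 2:m2, 3:m2, 4:m2
edges: (3,4,s)


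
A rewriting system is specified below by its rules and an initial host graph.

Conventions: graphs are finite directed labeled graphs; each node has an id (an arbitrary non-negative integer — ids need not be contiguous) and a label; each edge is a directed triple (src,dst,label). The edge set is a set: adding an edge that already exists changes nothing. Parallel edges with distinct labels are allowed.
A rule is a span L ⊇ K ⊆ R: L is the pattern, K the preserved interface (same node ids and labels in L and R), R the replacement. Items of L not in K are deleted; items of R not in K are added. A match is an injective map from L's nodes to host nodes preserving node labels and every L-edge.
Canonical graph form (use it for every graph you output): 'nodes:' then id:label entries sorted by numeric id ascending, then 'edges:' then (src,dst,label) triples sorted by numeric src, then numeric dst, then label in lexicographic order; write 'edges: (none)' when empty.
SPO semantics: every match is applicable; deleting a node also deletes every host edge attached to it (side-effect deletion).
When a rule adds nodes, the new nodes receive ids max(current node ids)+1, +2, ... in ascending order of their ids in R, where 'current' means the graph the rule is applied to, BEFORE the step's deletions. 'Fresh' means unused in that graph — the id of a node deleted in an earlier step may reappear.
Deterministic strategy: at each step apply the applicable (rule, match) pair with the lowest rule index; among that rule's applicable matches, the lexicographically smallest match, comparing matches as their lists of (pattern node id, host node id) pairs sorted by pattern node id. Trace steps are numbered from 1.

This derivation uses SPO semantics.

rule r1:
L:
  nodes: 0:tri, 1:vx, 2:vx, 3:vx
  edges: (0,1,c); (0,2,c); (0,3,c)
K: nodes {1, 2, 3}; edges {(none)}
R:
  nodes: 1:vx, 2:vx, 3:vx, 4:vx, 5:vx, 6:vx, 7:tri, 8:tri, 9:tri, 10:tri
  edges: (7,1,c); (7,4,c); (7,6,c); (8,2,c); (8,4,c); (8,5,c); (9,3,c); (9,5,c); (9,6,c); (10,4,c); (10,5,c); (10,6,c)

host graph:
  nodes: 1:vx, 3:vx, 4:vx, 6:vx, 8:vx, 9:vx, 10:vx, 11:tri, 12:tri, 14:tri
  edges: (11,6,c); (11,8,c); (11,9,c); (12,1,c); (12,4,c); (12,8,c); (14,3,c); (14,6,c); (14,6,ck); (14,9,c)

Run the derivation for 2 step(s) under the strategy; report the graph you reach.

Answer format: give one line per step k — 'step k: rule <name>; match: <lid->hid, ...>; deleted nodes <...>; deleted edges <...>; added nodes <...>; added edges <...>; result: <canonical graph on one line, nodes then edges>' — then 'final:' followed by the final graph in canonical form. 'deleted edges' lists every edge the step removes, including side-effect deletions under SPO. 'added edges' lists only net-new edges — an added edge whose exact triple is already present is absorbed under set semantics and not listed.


step 1: rule r1; match: 0->11, 1->6, 2->8, 3->9; deleted nodes 11; deleted edges (11,6,c); (11,8,c); (11,9,c); added nodes 15, 16, 17, 18, 19, 20, 21; added edges (18,6,c); (18,15,c); (18,17,c); (19,8,c); (19,15,c); (19,16,c); (20,9,c); (20,16,c); (20,17,c); (21,15,c); (21,16,c); (21,17,c); result: nodes: 1:vx, 3:vx, 4:vx, 6:vx, 8:vx, 9:vx, 10:vx, 12:tri, 14:tri, 15:vx, 16:vx, 17:vx, 18:tri, 19:tri, 20:tri, 21:tri edges: (12,1,c); (12,4,c); (12,8,c); (14,3,c); (14,6,c); (14,6,ck); (14,9,c); (18,6,c); (18,15,c); (18,17,c); (19,8,c); (19,15,c); (19,16,c); (20,9,c); (20,16,c); (20,17,c); (21,15,c); (21,16,c); (21,17,c)
step 2: rule r1; match: 0->12, 1->1, 2->4, 3->8; deleted nodes 12; deleted edges (12,1,c); (12,4,c); (12,8,c); added nodes 22, 23, 24, 25, 26, 27, 28; added edges (25,1,c); (25,22,c); (25,24,c); (26,4,c); (26,22,c); (26,23,c); (27,8,c); (27,23,c); (27,24,c); (28,22,c); (28,23,c); (28,24,c); result: nodes: 1:vx, 3:vx, 4:vx, 6:vx, 8:vx, 9:vx, 10:vx, 14:tri, 15:vx, 16:vx, 17:vx, 18:tri, 19:tri, 20:tri, 21:tri, 22:vx, 23:vx, 24:vx, 25:tri, 26:tri, 27:tri, 28:tri edges: (14,3,c); (14,6,c); (14,6,ck); (14,9,c); (18,6,c); (18,15,c); (18,17,c); (19,8,c); (19,15,c); (19,16,c); (20,9,c); (20,16,c); (20,17,c); (21,15,c); (21,16,c); (21,17,c); (25,1,c); (25,22,c); (25,24,c); (26,4,c); (26,22,c); (26,23,c); (27,8,c); (27,23,c); (27,24,c); (28,22,c); (28,23,c); (28,24,c)
final:
nodes: 1:vx, 3:vx, 4:vx, 6:vx, 8:vx, 9:vx, 10:vx, 14:tri, 15:vx, 16:vx, 17:vx, 18:tri, 19:tri, 20:tri, 21:tri, 22:vx, 23:vx, 24:vx, 25:tri, 26:tri, 27:tri, 28:tri
edges: (14,3,c); (14,6,c); (14,6,ck); (14,9,c); (18,6,c); (18,15,c); (18,17,c); (19,8,c); (19,15,c); (19,16,c); (20,9,c); (20,16,c); (20,17,c); (21,15,c); (21,16,c); (21,17,c); (25,1,c); (25,22,c); (25,24,c); (26,4,c); (26,22,c); (26,23,c); (27,8,c); (27,23,c); (27,24,c); (28,22,c); (28,23,c); (28,24,c)


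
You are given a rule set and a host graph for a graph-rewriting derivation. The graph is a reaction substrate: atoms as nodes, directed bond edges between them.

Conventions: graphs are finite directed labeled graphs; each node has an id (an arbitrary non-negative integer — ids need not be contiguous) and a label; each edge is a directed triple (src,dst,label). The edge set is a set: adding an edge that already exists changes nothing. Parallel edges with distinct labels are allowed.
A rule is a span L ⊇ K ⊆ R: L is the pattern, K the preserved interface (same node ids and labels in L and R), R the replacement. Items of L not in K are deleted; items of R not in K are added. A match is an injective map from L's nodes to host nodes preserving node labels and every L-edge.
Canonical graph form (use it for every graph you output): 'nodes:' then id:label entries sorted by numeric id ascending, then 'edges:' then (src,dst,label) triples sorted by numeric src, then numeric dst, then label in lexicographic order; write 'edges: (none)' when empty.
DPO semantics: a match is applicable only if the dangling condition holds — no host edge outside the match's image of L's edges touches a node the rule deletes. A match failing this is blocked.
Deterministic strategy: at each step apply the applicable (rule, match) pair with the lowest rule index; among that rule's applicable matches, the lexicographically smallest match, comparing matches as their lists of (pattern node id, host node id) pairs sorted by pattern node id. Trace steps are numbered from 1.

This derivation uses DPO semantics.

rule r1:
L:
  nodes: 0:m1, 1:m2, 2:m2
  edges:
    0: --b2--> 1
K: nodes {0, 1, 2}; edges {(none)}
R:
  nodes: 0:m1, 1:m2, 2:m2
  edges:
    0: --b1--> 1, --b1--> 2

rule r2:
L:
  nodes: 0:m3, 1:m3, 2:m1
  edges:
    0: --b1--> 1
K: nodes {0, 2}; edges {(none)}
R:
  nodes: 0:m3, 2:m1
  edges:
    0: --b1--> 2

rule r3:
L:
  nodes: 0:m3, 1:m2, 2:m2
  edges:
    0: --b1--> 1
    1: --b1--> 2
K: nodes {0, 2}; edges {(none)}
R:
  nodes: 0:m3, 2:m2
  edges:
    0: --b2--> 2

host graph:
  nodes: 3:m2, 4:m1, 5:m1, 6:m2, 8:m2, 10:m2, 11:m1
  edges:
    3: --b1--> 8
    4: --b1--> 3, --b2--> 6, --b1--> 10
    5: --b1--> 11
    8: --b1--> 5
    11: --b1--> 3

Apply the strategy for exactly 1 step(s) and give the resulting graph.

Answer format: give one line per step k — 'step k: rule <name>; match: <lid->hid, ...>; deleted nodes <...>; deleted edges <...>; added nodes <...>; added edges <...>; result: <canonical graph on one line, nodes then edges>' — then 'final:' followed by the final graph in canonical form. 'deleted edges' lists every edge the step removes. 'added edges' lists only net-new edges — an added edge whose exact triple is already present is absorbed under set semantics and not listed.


step 1: rule r1; match: 0->4, 1->6, 2->3; deleted nodes (none); deleted edges (4,6,b2); added nodes (none); added edges (4,6,b1); result: nodes: 3:m2, 4:m1, 5:m1, 6:m2, 8:m2, 10:m2, 11:m1 edges: (3,8,b1); (4,3,b1); (4,6,b1); (4,10,b1); (5,11,b1); (8,5,b1); (11,3,b1)
final:
nodes: 3:m2, 4:m1, 5:m1, 6:m2, 8:m2, 10:m2, 11:m1
edges: (3,8,b1); (4,3,b1); (4,6,b1); (4,10,b1); (5,11,b1); (8,5,b1); (11,3,b1)


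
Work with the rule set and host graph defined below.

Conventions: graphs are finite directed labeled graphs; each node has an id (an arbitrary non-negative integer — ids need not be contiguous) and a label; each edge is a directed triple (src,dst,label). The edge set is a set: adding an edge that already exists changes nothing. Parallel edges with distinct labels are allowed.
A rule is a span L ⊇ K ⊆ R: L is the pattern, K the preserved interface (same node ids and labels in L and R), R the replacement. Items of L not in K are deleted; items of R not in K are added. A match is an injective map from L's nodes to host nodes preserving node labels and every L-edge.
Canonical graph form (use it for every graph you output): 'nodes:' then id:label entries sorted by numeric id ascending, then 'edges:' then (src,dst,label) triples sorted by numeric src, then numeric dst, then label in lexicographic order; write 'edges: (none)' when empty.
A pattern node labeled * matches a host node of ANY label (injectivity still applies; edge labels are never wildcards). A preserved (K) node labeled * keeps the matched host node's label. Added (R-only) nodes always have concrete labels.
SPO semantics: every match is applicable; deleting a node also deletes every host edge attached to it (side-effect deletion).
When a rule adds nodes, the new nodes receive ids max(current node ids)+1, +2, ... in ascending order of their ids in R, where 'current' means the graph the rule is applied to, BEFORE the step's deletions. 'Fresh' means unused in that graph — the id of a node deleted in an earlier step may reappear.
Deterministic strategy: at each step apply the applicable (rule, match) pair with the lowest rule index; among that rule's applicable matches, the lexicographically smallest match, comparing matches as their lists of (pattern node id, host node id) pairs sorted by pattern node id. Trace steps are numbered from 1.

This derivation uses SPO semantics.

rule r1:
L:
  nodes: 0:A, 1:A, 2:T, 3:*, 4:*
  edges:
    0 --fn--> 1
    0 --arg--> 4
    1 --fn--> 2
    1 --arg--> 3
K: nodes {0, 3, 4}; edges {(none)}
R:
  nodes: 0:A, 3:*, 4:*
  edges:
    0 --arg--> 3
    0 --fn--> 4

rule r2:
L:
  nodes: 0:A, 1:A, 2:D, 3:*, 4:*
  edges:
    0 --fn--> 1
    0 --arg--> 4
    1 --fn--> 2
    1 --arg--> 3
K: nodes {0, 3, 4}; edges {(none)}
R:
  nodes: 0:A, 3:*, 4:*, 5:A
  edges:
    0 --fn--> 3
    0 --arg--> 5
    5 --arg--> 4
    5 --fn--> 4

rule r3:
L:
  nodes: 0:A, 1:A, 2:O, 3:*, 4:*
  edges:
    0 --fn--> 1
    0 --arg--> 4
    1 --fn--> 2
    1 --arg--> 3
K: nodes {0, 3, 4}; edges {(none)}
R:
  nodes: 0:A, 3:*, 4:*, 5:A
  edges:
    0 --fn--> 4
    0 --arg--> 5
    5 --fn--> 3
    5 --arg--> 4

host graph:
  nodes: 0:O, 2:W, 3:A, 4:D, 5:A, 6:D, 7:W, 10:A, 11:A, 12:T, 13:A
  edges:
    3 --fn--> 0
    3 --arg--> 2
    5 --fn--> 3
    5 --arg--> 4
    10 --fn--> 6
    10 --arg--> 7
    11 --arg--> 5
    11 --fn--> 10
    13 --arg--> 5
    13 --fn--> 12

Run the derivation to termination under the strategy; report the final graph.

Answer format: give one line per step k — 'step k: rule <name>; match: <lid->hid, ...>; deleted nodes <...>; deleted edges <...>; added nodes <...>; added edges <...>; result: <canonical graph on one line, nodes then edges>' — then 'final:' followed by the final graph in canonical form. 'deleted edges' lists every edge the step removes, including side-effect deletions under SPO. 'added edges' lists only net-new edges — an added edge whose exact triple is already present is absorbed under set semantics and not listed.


step 1: rule r2; match: 0->11, 1->10, 2->6, 3->7, 4->5; deleted nodes 6, 10; deleted edges (10,6,fn); (10,7,arg); (11,5,arg); (11,10,fn); added nodes 14; added edges (11,7,fn); (11,14,arg); (14,5,arg); (14,5,fn); result: nodes: 0:O, 2:W, 3:A, 4:D, 5:A, 7:W, 11:A, 12:T, 13:A, 14:A edges: (3,0,fn); (3,2,arg); (5,3,fn); (5,4,arg); (11,7,fn); (11,14,arg); (13,5,arg); (13,12,fn); (14,5,arg); (14,5,fn)
step 2: rule r3; match: 0->5, 1->3, 2->0, 3->2, 4->4; deleted nodes 0, 3; deleted edges (3,0,fn); (3,2,arg); (5,3,fn); (5,4,arg); added nodes 15; added edges (5,4,fn); (5,15,arg); (15,2,fn); (15,4,arg); result: nodes: 2:W, 4:D, 5:A, 7:W, 11:A, 12:T, 13:A, 14:A, 15:A edges: (5,4,fn); (5,15,arg); (11,7,fn); (11,14,arg); (13,5,arg); (13,12,fn); (14,5,arg); (14,5,fn); (15,2,fn); (15,4,arg)
final:
nodes: 2:W, 4:D, 5:A, 7:W, 11:A, 12:T, 13:A, 14:A, 15:A
edges: (5,4,fn); (5,15,arg); (11,7,fn); (11,14,arg); (13,5,arg); (13,12,fn); (14,5,arg); (14,5,fn); (15,2,fn); (15,4,arg)


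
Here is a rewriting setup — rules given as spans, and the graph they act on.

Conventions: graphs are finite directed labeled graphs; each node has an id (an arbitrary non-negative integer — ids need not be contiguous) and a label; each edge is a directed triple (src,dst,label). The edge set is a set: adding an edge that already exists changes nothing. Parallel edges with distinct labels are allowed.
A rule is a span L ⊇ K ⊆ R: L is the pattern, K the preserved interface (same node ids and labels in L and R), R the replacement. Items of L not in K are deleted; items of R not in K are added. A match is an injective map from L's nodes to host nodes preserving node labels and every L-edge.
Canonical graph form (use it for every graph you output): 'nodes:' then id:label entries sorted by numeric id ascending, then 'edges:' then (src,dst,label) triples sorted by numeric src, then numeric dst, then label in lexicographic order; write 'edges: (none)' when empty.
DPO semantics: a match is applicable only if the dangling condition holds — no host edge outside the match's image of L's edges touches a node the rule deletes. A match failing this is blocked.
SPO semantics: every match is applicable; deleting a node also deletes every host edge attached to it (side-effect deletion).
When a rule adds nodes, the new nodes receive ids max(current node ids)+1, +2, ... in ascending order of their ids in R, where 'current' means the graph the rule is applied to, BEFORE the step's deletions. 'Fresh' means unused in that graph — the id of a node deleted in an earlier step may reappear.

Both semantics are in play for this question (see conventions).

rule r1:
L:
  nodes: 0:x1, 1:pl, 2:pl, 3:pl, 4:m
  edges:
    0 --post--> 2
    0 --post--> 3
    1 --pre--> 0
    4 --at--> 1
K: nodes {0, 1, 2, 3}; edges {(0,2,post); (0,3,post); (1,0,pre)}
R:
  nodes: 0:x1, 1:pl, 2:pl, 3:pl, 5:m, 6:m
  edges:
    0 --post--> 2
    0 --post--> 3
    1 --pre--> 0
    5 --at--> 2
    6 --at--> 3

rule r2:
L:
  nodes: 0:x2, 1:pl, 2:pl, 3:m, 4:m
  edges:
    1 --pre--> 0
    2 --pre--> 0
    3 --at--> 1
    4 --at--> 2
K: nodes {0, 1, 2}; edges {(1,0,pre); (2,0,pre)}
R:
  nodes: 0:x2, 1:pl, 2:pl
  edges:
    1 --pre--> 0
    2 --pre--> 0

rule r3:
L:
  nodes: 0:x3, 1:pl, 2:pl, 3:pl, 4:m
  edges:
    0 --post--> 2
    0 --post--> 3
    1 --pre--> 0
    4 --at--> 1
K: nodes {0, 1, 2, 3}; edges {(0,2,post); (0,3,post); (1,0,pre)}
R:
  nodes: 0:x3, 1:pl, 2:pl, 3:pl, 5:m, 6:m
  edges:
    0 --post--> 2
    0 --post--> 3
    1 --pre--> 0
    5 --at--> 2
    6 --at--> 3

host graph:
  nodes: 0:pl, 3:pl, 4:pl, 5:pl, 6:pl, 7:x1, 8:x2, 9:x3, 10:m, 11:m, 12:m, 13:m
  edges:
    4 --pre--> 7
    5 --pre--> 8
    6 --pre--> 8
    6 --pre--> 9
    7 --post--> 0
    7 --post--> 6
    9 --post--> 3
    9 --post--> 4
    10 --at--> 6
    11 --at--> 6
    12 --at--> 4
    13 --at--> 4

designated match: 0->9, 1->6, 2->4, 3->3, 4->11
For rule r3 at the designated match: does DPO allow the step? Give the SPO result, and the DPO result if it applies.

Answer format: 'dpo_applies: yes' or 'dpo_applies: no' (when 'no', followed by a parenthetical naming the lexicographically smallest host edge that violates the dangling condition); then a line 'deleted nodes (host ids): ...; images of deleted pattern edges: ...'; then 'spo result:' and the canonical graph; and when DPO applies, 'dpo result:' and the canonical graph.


dpo_applies: yes
deleted nodes (host ids): 11; images of deleted pattern edges: (11,6,at)
spo result:
nodes: 0:pl, 3:pl, 4:pl, 5:pl, 6:pl, 7:x1, 8:x2, 9:x3, 10:m, 12:m, 13:m, 14:m, 15:m
edges: (4,7,pre); (5,8,pre); (6,8,pre); (6,9,pre); (7,0,post); (7,6,post); (9,3,post); (9,4,post); (10,6,at); (12,4,at); (13,4,at); (14,4,at); (15,3,at)
dpo result:
nodes: 0:pl, 3:pl, 4:pl, 5:pl, 6:pl, 7:x1, 8:x2, 9:x3, 10:m, 12:m, 13:m, 14:m, 15:m
edges: (4,7,pre); (5,8,pre); (6,8,pre); (6,9,pre); (7,0,post); (7,6,post); (9,3,post); (9,4,post); (10,6,at); (12,4,at); (13,4,at); (14,4,at); (15,3,at)


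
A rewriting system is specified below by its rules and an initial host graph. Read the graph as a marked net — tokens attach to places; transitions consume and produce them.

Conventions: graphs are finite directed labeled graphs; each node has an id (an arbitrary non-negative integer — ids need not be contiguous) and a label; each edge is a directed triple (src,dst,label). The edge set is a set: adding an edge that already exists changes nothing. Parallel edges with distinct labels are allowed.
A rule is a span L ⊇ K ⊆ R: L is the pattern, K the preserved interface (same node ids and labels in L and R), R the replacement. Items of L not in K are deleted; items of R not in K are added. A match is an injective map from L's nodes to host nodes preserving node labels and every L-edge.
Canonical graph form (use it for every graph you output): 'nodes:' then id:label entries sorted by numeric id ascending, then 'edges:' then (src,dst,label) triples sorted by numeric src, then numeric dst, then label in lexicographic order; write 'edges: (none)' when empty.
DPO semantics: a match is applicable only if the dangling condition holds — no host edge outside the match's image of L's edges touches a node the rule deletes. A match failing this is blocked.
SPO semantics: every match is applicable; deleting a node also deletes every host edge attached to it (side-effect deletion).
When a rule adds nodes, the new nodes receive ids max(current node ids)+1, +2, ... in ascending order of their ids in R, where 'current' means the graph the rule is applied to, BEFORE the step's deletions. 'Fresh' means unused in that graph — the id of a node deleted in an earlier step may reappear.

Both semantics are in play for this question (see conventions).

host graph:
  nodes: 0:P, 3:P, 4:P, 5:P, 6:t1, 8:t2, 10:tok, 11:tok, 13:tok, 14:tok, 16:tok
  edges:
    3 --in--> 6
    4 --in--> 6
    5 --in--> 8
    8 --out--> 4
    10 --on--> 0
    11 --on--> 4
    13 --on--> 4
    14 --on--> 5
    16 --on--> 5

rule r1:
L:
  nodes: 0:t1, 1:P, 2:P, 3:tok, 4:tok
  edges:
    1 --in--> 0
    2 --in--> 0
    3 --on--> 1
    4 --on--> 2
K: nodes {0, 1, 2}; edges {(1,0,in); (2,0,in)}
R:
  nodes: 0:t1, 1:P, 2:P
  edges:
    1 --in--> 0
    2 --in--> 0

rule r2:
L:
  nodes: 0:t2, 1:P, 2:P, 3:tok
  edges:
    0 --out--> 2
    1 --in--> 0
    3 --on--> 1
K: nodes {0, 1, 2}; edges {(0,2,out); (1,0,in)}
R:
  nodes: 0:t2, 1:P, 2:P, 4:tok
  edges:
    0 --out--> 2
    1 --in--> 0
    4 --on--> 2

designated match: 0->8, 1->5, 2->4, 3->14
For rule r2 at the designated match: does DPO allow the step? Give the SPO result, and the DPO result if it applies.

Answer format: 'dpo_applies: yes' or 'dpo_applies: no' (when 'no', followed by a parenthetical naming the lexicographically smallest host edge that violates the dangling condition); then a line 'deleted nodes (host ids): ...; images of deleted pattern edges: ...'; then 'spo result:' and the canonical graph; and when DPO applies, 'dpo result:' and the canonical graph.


dpo_applies: yes
deleted nodes (host ids): 14; images of deleted pattern edges: (14,5,on)
spo result:
nodes: 0:P, 3:P, 4:P, 5:P, 6:t1, 8:t2, 10:tok, 11:tok, 13:tok, 16:tok, 17:tok
edges: (3,6,in); (4,6,in); (5,8,in); (8,4,out); (10,0,on); (11,4,on); (13,4,on); (16,5,on); (17,4,on)
dpo result:
nodes: 0:P, 3:P, 4:P, 5:P, 6:t1, 8:t2, 10:tok, 11:tok, 13:tok, 16:tok, 17:tok
edges: (3,6,in); (4,6,in); (5,8,in); (8,4,out); (10,0,on); (11,4,on); (13,4,on); (16,5,on); (17,4,on)
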